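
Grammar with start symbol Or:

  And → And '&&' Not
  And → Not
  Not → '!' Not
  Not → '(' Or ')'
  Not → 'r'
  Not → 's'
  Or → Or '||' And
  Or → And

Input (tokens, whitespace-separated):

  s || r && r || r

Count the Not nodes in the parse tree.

[Or [Or [Or [And [Not s]]] || [And [And [Not r]] && [Not r]]] || [And [Not r]]]

4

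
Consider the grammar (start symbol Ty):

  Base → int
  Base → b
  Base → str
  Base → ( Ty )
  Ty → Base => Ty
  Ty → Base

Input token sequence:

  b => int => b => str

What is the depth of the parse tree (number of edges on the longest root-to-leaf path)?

[Ty [Base b] => [Ty [Base int] => [Ty [Base b] => [Ty [Base str]]]]]

5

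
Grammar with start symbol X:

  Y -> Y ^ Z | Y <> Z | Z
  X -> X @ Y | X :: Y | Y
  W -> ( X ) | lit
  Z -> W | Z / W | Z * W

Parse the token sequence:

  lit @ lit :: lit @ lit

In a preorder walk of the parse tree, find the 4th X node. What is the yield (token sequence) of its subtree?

[X [X [X [X [Y [Z [W lit]]]] @ [Y [Z [W lit]]]] :: [Y [Z [W lit]]]] @ [Y [Z [W lit]]]]

lit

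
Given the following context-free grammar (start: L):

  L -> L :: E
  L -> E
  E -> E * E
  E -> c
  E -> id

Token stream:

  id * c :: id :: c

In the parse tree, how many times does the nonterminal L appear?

3

[L [L [L [E [E id] * [E c]]] :: [E id]] :: [E c]]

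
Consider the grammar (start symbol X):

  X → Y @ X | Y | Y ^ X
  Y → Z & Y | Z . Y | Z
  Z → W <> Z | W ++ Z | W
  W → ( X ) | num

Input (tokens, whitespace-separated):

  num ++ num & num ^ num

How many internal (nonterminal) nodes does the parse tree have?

13

[X [Y [Z [W num] ++ [Z [W num]]] & [Y [Z [W num]]]] ^ [X [Y [Z [W num]]]]]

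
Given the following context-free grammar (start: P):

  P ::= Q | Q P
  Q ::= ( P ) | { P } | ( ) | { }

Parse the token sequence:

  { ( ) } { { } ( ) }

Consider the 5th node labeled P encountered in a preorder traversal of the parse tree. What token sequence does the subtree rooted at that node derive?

[P [Q { [P [Q ( )]] }] [P [Q { [P [Q { }] [P [Q ( )]]] }]]]

( )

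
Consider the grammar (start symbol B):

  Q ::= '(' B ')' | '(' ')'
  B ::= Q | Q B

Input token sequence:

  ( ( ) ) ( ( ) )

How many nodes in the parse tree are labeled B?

4

[B [Q ( [B [Q ( )]] )] [B [Q ( [B [Q ( )]] )]]]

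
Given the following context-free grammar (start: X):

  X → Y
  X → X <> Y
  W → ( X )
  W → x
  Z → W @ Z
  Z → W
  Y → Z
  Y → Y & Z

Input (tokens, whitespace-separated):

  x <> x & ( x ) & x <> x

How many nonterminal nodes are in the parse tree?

22

[X [X [X [Y [Z [W x]]]] <> [Y [Y [Y [Z [W x]]] & [Z [W ( [X [Y [Z [W x]]]] )]]] & [Z [W x]]]] <> [Y [Z [W x]]]]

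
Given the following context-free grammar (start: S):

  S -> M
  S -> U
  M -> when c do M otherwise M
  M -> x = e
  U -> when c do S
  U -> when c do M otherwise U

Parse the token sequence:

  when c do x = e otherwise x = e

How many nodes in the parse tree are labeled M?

3

[S [M when c do [M x = e] otherwise [M x = e]]]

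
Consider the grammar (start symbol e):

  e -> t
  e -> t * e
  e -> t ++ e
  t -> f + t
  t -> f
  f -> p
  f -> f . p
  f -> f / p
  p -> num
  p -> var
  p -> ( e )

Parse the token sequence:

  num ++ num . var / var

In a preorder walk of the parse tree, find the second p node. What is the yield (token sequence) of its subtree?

num

[e [t [f [p num]]] ++ [e [t [f [f [f [p num]] . [p var]] / [p var]]]]]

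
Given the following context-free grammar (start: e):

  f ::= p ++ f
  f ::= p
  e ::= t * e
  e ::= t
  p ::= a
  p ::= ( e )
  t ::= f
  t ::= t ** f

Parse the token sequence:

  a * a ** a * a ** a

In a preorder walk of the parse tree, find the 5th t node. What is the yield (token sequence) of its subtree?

[e [t [f [p a]]] * [e [t [t [f [p a]]] ** [f [p a]]] * [e [t [t [f [p a]]] ** [f [p a]]]]]]

a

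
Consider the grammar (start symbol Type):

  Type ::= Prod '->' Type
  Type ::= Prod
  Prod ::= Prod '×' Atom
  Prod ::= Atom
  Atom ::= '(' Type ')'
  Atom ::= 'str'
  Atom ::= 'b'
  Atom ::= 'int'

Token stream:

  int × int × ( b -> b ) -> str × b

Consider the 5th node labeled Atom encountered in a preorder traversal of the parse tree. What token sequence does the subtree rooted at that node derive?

[Type [Prod [Prod [Prod [Atom int]] × [Atom int]] × [Atom ( [Type [Prod [Atom b]] -> [Type [Prod [Atom b]]]] )]] -> [Type [Prod [Prod [Atom str]] × [Atom b]]]]

b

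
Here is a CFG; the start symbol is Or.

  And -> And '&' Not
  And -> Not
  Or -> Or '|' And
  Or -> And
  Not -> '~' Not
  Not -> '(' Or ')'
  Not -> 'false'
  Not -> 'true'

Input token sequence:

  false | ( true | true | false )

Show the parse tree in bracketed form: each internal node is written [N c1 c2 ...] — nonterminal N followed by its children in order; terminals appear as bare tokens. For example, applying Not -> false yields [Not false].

Or
Or | And
And | And
Not | And
false | And
false | Not
false | ( Or )
false | ( Or | And )
false | ( Or | And | And )
false | ( And | And | And )
false | ( Not | And | And )
false | ( true | And | And )
false | ( true | Not | And )
false | ( true | true | And )
false | ( true | true | Not )
false | ( true | true | false )

[Or [Or [And [Not false]]] | [And [Not ( [Or [Or [Or [And [Not true]]] | [And [Not true]]] | [And [Not false]]] )]]]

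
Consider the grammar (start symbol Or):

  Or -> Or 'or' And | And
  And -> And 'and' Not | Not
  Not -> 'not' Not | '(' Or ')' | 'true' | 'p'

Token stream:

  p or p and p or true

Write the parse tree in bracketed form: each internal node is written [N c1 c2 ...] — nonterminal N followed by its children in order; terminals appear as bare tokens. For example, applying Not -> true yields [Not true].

Or
Or or And
Or or And or And
And or And or And
Not or And or And
p or And or And
p or And and Not or And
p or Not and Not or And
p or p and Not or And
p or p and p or And
p or p and p or Not
p or p and p or true

[Or [Or [Or [And [Not p]]] or [And [And [Not p]] and [Not p]]] or [And [Not true]]]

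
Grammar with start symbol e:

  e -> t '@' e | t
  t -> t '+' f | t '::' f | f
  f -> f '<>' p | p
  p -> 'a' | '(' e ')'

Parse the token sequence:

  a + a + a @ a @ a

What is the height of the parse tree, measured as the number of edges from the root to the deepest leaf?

6

[e [t [t [t [f [p a]]] + [f [p a]]] + [f [p a]]] @ [e [t [f [p a]]] @ [e [t [f [p a]]]]]]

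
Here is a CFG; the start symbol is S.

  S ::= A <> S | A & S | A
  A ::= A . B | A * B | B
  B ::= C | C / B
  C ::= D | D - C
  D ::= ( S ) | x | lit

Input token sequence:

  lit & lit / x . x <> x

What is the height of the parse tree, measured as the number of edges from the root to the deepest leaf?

8

[S [A [B [C [D lit]]]] & [S [A [A [B [C [D lit]] / [B [C [D x]]]]] . [B [C [D x]]]] <> [S [A [B [C [D x]]]]]]]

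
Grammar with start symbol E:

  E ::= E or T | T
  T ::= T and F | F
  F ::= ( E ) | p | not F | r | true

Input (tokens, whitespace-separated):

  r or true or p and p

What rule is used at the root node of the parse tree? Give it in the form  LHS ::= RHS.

E ::= E or T

[E [E [E [T [F r]]] or [T [F true]]] or [T [T [F p]] and [F p]]]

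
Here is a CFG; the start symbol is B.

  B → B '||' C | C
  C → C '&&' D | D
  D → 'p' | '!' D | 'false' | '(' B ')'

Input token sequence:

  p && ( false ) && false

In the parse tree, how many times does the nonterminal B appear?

[B [C [C [C [D p]] && [D ( [B [C [D false]]] )]] && [D false]]]

2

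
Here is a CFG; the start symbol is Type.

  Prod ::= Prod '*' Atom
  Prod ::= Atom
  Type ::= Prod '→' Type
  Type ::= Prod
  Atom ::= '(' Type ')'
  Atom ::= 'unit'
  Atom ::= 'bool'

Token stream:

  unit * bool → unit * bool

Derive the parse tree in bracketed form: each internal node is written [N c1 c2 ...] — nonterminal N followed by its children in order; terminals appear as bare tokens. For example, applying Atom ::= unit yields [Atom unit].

Type
Prod → Type
Prod * Atom → Type
Atom * Atom → Type
unit * Atom → Type
unit * bool → Type
unit * bool → Prod
unit * bool → Prod * Atom
unit * bool → Atom * Atom
unit * bool → unit * Atom
unit * bool → unit * bool

[Type [Prod [Prod [Atom unit]] * [Atom bool]] → [Type [Prod [Prod [Atom unit]] * [Atom bool]]]]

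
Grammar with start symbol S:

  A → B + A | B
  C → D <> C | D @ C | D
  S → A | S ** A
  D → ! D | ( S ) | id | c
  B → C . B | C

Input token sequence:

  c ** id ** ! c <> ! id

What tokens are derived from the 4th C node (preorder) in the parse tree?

[S [S [S [A [B [C [D c]]]]] ** [A [B [C [D id]]]]] ** [A [B [C [D ! [D c]] <> [C [D ! [D id]]]]]]]

! id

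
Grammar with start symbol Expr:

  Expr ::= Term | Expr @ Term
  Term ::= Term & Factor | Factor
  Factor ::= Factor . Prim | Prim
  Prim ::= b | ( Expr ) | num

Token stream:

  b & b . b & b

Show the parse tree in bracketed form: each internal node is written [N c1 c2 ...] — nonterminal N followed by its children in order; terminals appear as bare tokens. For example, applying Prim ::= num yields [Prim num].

Expr
Term
Term & Factor
Term & Factor & Factor
Factor & Factor & Factor
Prim & Factor & Factor
b & Factor & Factor
b & Factor . Prim & Factor
b & Prim . Prim & Factor
b & b . Prim & Factor
b & b . b & Factor
b & b . b & Prim
b & b . b & b

[Expr [Term [Term [Term [Factor [Prim b]]] & [Factor [Factor [Prim b]] . [Prim b]]] & [Factor [Prim b]]]]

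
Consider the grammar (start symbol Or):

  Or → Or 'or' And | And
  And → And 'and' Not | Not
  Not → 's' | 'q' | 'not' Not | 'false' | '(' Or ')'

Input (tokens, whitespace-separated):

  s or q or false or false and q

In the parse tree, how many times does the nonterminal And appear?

5

[Or [Or [Or [Or [And [Not s]]] or [And [Not q]]] or [And [Not false]]] or [And [And [Not false]] and [Not q]]]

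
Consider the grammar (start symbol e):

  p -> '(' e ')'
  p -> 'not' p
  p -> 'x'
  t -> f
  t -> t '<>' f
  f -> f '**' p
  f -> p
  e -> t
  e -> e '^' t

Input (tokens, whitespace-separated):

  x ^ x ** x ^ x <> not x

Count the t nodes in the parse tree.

[e [e [e [t [f [p x]]]] ^ [t [f [f [p x]] ** [p x]]]] ^ [t [t [f [p x]]] <> [f [p not [p x]]]]]

4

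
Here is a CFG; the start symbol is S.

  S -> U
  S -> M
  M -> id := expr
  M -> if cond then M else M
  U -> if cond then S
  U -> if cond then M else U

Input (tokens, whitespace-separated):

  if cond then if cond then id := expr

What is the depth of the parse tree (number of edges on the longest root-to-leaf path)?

6

[S [U if cond then [S [U if cond then [S [M id := expr]]]]]]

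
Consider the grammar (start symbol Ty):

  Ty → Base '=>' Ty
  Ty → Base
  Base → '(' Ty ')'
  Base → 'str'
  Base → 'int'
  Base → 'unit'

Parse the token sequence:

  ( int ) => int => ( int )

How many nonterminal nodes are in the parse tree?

10

[Ty [Base ( [Ty [Base int]] )] => [Ty [Base int] => [Ty [Base ( [Ty [Base int]] )]]]]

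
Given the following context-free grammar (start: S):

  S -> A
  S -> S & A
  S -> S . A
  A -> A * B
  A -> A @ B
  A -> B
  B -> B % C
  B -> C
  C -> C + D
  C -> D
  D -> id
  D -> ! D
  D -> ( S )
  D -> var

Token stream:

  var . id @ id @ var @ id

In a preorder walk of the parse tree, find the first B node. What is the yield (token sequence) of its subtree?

var

[S [S [A [B [C [D var]]]]] . [A [A [A [A [B [C [D id]]]] @ [B [C [D id]]]] @ [B [C [D var]]]] @ [B [C [D id]]]]]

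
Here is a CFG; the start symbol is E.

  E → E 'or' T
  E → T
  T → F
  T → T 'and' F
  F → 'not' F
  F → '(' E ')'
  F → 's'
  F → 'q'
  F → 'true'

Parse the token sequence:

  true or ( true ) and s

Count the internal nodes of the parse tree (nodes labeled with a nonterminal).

11

[E [E [T [F true]]] or [T [T [F ( [E [T [F true]]] )]] and [F s]]]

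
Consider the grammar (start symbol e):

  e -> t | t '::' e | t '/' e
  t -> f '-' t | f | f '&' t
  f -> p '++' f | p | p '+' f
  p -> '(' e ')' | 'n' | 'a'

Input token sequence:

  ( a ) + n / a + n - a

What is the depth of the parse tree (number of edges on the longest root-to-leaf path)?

[e [t [f [p ( [e [t [f [p a]]]] )] + [f [p n]]]] / [e [t [f [p a] + [f [p n]]] - [t [f [p a]]]]]]

8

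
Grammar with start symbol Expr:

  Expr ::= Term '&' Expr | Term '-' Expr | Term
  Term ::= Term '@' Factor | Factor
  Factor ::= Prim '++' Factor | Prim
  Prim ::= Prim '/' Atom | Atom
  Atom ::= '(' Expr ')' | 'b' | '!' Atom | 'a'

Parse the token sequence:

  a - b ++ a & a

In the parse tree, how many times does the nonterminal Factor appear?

4

[Expr [Term [Factor [Prim [Atom a]]]] - [Expr [Term [Factor [Prim [Atom b]] ++ [Factor [Prim [Atom a]]]]] & [Expr [Term [Factor [Prim [Atom a]]]]]]]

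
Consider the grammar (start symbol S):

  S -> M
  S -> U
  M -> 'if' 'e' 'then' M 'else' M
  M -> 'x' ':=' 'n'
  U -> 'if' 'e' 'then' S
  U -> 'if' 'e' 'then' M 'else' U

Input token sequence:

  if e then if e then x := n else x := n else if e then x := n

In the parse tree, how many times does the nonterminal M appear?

4

[S [U if e then [M if e then [M x := n] else [M x := n]] else [U if e then [S [M x := n]]]]]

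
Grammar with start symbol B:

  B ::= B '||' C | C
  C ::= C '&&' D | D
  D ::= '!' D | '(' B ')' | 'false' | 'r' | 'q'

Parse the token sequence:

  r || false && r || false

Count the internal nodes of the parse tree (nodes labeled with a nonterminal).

[B [B [B [C [D r]]] || [C [C [D false]] && [D r]]] || [C [D false]]]

11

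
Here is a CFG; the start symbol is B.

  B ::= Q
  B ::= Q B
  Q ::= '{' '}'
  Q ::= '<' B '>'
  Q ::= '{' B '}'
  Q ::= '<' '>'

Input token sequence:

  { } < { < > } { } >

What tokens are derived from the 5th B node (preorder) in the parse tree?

{ }

[B [Q { }] [B [Q < [B [Q { [B [Q < >]] }] [B [Q { }]]] >]]]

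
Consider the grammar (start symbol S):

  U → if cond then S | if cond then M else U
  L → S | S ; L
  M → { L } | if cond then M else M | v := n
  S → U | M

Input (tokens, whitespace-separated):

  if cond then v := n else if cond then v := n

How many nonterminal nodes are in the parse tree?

[S [U if cond then [M v := n] else [U if cond then [S [M v := n]]]]]

6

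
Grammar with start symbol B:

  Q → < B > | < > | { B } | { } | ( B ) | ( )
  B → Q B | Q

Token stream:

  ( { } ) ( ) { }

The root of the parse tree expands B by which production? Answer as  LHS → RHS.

[B [Q ( [B [Q { }]] )] [B [Q ( )] [B [Q { }]]]]

B → Q B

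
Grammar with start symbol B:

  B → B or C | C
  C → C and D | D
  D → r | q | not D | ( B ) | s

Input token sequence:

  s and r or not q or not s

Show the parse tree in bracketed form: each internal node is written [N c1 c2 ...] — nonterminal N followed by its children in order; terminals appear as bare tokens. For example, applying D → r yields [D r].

B
B or C
B or C or C
C or C or C
C and D or C or C
D and D or C or C
s and D or C or C
s and r or C or C
s and r or D or C
s and r or not D or C
s and r or not q or C
s and r or not q or D
s and r or not q or not D
s and r or not q or not s

[B [B [B [C [C [D s]] and [D r]]] or [C [D not [D q]]]] or [C [D not [D s]]]]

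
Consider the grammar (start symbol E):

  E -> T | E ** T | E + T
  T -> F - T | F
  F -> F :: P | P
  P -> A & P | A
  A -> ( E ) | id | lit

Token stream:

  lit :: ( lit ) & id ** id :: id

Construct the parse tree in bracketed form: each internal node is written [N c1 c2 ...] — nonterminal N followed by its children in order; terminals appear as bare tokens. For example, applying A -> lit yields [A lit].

[E [E [T [F [F [P [A lit]]] :: [P [A ( [E [T [F [P [A lit]]]]] )] & [P [A id]]]]]] ** [T [F [F [P [A id]]] :: [P [A id]]]]]

E
E ** T
T ** T
F ** T
F :: P ** T
P :: P ** T
A :: P ** T
lit :: P ** T
lit :: A & P ** T
lit :: ( E ) & P ** T
lit :: ( T ) & P ** T
lit :: ( F ) & P ** T
lit :: ( P ) & P ** T
lit :: ( A ) & P ** T
lit :: ( lit ) & P ** T
lit :: ( lit ) & A ** T
lit :: ( lit ) & id ** T
lit :: ( lit ) & id ** F
lit :: ( lit ) & id ** F :: P
lit :: ( lit ) & id ** P :: P
lit :: ( lit ) & id ** A :: P
lit :: ( lit ) & id ** id :: P
lit :: ( lit ) & id ** id :: A
lit :: ( lit ) & id ** id :: id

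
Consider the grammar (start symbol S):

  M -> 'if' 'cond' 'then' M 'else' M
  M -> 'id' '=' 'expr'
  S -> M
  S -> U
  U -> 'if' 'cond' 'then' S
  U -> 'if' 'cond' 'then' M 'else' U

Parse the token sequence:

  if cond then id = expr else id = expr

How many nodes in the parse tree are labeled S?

1

[S [M if cond then [M id = expr] else [M id = expr]]]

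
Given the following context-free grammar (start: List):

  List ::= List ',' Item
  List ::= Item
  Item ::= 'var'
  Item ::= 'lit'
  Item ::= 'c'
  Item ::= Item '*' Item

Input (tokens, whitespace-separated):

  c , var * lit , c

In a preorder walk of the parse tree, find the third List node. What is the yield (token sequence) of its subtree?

[List [List [List [Item c]] , [Item [Item var] * [Item lit]]] , [Item c]]

c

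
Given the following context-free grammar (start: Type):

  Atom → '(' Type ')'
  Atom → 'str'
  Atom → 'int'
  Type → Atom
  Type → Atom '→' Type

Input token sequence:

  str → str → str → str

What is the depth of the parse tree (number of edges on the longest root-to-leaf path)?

5

[Type [Atom str] → [Type [Atom str] → [Type [Atom str] → [Type [Atom str]]]]]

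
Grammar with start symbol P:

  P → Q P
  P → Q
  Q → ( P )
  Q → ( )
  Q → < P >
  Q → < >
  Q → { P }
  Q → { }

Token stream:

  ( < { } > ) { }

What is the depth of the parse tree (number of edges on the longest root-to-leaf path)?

6

[P [Q ( [P [Q < [P [Q { }]] >]] )] [P [Q { }]]]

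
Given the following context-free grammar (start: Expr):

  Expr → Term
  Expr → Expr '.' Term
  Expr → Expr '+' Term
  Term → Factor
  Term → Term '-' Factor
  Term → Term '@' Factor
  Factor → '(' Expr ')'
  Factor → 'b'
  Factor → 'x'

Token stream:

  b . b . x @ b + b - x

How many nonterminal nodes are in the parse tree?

[Expr [Expr [Expr [Expr [Term [Factor b]]] . [Term [Factor b]]] . [Term [Term [Factor x]] @ [Factor b]]] + [Term [Term [Factor b]] - [Factor x]]]

16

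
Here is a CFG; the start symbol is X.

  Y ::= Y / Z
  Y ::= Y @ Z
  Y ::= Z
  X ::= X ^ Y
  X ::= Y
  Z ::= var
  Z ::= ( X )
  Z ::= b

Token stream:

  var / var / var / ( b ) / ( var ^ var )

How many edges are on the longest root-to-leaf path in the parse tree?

7

[X [Y [Y [Y [Y [Y [Z var]] / [Z var]] / [Z var]] / [Z ( [X [Y [Z b]]] )]] / [Z ( [X [X [Y [Z var]]] ^ [Y [Z var]]] )]]]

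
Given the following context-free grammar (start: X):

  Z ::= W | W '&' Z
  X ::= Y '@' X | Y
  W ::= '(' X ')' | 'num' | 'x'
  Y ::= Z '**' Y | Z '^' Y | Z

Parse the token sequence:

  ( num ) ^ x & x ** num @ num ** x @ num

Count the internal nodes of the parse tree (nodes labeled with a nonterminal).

[X [Y [Z [W ( [X [Y [Z [W num]]]] )]] ^ [Y [Z [W x] & [Z [W x]]] ** [Y [Z [W num]]]]] @ [X [Y [Z [W num]] ** [Y [Z [W x]]]] @ [X [Y [Z [W num]]]]]]

27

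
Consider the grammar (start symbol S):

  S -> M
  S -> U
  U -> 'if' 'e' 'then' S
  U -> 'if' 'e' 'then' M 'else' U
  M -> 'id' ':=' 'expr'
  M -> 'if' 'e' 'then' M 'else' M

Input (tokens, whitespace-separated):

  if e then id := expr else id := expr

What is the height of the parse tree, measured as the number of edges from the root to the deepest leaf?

3

[S [M if e then [M id := expr] else [M id := expr]]]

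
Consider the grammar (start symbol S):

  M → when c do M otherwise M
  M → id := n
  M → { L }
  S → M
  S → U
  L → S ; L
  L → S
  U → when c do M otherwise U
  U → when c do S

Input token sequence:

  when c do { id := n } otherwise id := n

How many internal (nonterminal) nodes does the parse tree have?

[S [M when c do [M { [L [S [M id := n]]] }] otherwise [M id := n]]]

7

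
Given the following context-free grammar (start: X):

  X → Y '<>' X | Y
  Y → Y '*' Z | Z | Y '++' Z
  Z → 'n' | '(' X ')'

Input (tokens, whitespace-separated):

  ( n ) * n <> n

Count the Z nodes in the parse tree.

[X [Y [Y [Z ( [X [Y [Z n]]] )]] * [Z n]] <> [X [Y [Z n]]]]

4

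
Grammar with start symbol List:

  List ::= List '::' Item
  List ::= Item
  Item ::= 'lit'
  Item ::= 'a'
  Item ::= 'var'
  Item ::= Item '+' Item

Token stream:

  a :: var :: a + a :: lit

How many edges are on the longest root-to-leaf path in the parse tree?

5

[List [List [List [List [Item a]] :: [Item var]] :: [Item [Item a] + [Item a]]] :: [Item lit]]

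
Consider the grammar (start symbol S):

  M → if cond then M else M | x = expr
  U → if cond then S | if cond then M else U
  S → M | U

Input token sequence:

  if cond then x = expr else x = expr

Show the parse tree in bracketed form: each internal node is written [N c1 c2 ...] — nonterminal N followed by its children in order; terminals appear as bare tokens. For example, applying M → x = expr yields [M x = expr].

S
M
if cond then M else M
if cond then x = expr else M
if cond then x = expr else x = expr

[S [M if cond then [M x = expr] else [M x = expr]]]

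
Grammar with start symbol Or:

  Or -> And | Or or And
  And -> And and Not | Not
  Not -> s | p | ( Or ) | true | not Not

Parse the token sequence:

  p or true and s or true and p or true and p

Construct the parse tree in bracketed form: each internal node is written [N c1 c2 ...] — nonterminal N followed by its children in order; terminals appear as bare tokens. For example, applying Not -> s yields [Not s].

[Or [Or [Or [Or [And [Not p]]] or [And [And [Not true]] and [Not s]]] or [And [And [Not true]] and [Not p]]] or [And [And [Not true]] and [Not p]]]

Or
Or or And
Or or And or And
Or or And or And or And
And or And or And or And
Not or And or And or And
p or And or And or And
p or And and Not or And or And
p or Not and Not or And or And
p or true and Not or And or And
p or true and s or And or And
p or true and s or And and Not or And
p or true and s or Not and Not or And
p or true and s or true and Not or And
p or true and s or true and p or And
p or true and s or true and p or And and Not
p or true and s or true and p or Not and Not
p or true and s or true and p or true and Not
p or true and s or true and p or true and p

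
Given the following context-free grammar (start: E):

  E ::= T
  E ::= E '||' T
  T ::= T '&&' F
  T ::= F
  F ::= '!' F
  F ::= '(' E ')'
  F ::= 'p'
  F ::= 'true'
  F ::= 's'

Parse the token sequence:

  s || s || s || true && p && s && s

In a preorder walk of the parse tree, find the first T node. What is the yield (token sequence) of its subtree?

[E [E [E [E [T [F s]]] || [T [F s]]] || [T [F s]]] || [T [T [T [T [F true]] && [F p]] && [F s]] && [F s]]]

s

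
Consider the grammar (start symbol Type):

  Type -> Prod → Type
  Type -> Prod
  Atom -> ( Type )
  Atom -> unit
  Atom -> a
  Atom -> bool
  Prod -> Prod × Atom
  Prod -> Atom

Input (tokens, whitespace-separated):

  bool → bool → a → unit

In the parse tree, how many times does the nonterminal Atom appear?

4

[Type [Prod [Atom bool]] → [Type [Prod [Atom bool]] → [Type [Prod [Atom a]] → [Type [Prod [Atom unit]]]]]]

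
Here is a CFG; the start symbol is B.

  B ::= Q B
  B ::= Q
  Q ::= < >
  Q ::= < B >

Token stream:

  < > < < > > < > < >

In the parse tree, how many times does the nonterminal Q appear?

[B [Q < >] [B [Q < [B [Q < >]] >] [B [Q < >] [B [Q < >]]]]]

5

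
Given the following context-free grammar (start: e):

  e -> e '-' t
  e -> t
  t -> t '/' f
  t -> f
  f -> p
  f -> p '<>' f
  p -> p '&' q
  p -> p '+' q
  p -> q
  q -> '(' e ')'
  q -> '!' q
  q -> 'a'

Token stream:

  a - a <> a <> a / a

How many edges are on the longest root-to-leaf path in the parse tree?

8

[e [e [t [f [p [q a]]]]] - [t [t [f [p [q a]] <> [f [p [q a]] <> [f [p [q a]]]]]] / [f [p [q a]]]]]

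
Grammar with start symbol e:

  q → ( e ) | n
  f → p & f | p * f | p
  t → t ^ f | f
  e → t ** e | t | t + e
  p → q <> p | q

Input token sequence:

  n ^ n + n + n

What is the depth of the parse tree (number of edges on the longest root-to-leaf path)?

[e [t [t [f [p [q n]]]] ^ [f [p [q n]]]] + [e [t [f [p [q n]]]] + [e [t [f [p [q n]]]]]]]

7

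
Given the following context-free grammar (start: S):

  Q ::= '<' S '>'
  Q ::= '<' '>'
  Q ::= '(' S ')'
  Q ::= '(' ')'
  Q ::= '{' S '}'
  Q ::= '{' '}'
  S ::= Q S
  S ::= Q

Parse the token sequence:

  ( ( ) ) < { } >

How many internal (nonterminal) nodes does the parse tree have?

[S [Q ( [S [Q ( )]] )] [S [Q < [S [Q { }]] >]]]

8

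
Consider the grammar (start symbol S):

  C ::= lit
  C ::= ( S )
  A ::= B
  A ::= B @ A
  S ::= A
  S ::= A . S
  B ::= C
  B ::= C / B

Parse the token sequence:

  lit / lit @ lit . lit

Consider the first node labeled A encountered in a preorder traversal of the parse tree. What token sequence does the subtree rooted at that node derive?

[S [A [B [C lit] / [B [C lit]]] @ [A [B [C lit]]]] . [S [A [B [C lit]]]]]

lit / lit @ lit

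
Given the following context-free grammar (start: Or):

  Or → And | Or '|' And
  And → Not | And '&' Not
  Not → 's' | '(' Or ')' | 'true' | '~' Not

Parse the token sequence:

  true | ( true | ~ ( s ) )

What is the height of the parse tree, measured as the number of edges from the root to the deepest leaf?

[Or [Or [And [Not true]]] | [And [Not ( [Or [Or [And [Not true]]] | [And [Not ~ [Not ( [Or [And [Not s]]] )]]]] )]]]

10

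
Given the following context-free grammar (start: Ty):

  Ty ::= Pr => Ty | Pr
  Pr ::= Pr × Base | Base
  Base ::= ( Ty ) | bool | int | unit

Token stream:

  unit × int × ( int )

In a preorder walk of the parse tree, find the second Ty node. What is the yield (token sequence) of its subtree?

int

[Ty [Pr [Pr [Pr [Base unit]] × [Base int]] × [Base ( [Ty [Pr [Base int]]] )]]]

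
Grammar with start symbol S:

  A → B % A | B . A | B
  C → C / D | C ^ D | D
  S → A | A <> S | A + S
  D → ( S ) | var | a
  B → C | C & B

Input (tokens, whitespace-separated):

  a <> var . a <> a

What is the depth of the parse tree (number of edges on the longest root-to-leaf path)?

7

[S [A [B [C [D a]]]] <> [S [A [B [C [D var]]] . [A [B [C [D a]]]]] <> [S [A [B [C [D a]]]]]]]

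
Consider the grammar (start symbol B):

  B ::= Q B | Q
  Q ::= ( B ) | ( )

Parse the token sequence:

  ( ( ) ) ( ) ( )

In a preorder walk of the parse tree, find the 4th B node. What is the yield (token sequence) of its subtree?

[B [Q ( [B [Q ( )]] )] [B [Q ( )] [B [Q ( )]]]]

( )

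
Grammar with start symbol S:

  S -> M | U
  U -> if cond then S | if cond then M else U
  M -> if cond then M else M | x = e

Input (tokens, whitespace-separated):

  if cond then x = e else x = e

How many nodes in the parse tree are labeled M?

3

[S [M if cond then [M x = e] else [M x = e]]]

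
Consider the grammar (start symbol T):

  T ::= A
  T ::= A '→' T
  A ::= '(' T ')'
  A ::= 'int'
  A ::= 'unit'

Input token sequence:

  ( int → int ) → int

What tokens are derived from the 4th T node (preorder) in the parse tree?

[T [A ( [T [A int] → [T [A int]]] )] → [T [A int]]]

int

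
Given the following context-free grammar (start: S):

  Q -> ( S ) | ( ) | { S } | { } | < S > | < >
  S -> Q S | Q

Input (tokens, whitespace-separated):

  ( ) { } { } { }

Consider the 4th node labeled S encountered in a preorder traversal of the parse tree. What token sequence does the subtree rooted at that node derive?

[S [Q ( )] [S [Q { }] [S [Q { }] [S [Q { }]]]]]

{ }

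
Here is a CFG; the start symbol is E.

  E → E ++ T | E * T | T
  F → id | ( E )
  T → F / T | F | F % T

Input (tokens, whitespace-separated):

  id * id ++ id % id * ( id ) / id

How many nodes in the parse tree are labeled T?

7

[E [E [E [E [T [F id]]] * [T [F id]]] ++ [T [F id] % [T [F id]]]] * [T [F ( [E [T [F id]]] )] / [T [F id]]]]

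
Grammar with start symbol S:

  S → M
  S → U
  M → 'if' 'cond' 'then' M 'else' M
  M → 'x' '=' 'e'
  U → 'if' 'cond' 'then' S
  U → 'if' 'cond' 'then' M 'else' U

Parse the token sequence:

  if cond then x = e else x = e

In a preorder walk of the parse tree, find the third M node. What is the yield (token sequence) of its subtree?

[S [M if cond then [M x = e] else [M x = e]]]

x = e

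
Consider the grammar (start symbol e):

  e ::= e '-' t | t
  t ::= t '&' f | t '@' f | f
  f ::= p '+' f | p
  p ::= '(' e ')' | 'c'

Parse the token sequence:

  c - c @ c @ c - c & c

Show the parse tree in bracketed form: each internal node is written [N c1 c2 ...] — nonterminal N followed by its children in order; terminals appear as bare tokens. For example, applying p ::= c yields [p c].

[e [e [e [t [f [p c]]]] - [t [t [t [f [p c]]] @ [f [p c]]] @ [f [p c]]]] - [t [t [f [p c]]] & [f [p c]]]]

e
e - t
e - t - t
t - t - t
f - t - t
p - t - t
c - t - t
c - t @ f - t
c - t @ f @ f - t
c - f @ f @ f - t
c - p @ f @ f - t
c - c @ f @ f - t
c - c @ p @ f - t
c - c @ c @ f - t
c - c @ c @ p - t
c - c @ c @ c - t
c - c @ c @ c - t & f
c - c @ c @ c - f & f
c - c @ c @ c - p & f
c - c @ c @ c - c & f
c - c @ c @ c - c & p
c - c @ c @ c - c & c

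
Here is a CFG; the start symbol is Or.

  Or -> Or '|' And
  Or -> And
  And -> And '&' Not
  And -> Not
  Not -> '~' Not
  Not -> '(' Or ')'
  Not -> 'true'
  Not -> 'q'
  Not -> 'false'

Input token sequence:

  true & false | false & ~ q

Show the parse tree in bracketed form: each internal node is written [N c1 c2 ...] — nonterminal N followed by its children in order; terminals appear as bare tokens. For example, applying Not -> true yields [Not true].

[Or [Or [And [And [Not true]] & [Not false]]] | [And [And [Not false]] & [Not ~ [Not q]]]]

Or
Or | And
And | And
And & Not | And
Not & Not | And
true & Not | And
true & false | And
true & false | And & Not
true & false | Not & Not
true & false | false & Not
true & false | false & ~ Not
true & false | false & ~ q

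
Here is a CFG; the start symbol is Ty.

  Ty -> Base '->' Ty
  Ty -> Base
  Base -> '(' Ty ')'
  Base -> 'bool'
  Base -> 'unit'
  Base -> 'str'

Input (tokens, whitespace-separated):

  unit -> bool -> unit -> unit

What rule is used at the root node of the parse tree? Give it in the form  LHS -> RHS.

[Ty [Base unit] -> [Ty [Base bool] -> [Ty [Base unit] -> [Ty [Base unit]]]]]

Ty -> Base '->' Ty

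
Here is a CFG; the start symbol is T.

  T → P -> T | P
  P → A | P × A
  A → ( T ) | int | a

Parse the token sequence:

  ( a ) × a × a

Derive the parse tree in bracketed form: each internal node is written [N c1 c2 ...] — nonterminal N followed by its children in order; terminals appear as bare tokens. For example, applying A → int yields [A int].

T
P
P × A
P × A × A
A × A × A
( T ) × A × A
( P ) × A × A
( A ) × A × A
( a ) × A × A
( a ) × a × A
( a ) × a × a

[T [P [P [P [A ( [T [P [A a]]] )]] × [A a]] × [A a]]]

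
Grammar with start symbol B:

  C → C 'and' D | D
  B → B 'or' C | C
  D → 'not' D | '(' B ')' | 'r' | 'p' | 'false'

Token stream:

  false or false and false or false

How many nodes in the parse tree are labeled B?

3

[B [B [B [C [D false]]] or [C [C [D false]] and [D false]]] or [C [D false]]]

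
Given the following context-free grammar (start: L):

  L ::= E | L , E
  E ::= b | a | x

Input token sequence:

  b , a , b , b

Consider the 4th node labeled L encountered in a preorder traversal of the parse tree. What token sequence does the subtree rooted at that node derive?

[L [L [L [L [E b]] , [E a]] , [E b]] , [E b]]

b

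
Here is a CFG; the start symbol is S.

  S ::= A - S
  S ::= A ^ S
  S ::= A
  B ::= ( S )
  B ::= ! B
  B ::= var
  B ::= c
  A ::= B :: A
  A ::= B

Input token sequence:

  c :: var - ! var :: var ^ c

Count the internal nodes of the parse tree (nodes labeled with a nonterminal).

14

[S [A [B c] :: [A [B var]]] - [S [A [B ! [B var]] :: [A [B var]]] ^ [S [A [B c]]]]]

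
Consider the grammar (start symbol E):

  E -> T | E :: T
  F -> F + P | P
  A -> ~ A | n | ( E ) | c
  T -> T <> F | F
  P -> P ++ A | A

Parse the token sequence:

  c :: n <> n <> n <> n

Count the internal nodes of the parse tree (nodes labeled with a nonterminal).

22

[E [E [T [F [P [A c]]]]] :: [T [T [T [T [F [P [A n]]]] <> [F [P [A n]]]] <> [F [P [A n]]]] <> [F [P [A n]]]]]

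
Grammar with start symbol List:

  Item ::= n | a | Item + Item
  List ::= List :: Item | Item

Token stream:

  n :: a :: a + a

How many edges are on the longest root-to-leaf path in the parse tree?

[List [List [List [Item n]] :: [Item a]] :: [Item [Item a] + [Item a]]]

4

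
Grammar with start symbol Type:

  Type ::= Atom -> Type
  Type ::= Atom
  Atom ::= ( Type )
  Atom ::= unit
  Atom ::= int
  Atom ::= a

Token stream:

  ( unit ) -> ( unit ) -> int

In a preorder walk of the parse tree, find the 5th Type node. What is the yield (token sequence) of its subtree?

[Type [Atom ( [Type [Atom unit]] )] -> [Type [Atom ( [Type [Atom unit]] )] -> [Type [Atom int]]]]

int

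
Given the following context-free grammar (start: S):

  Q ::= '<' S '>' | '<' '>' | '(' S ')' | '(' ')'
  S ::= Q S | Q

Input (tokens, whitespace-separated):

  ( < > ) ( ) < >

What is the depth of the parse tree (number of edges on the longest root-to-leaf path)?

[S [Q ( [S [Q < >]] )] [S [Q ( )] [S [Q < >]]]]

4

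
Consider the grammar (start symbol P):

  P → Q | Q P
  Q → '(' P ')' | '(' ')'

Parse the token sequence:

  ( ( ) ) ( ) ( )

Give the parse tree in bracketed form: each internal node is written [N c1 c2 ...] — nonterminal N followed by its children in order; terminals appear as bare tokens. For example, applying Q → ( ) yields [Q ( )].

[P [Q ( [P [Q ( )]] )] [P [Q ( )] [P [Q ( )]]]]

P
Q P
( P ) P
( Q ) P
( ( ) ) P
( ( ) ) Q P
( ( ) ) ( ) P
( ( ) ) ( ) Q
( ( ) ) ( ) ( )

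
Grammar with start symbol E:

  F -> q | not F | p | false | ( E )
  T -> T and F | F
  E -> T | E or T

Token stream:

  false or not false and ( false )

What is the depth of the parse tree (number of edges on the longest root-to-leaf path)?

6

[E [E [T [F false]]] or [T [T [F not [F false]]] and [F ( [E [T [F false]]] )]]]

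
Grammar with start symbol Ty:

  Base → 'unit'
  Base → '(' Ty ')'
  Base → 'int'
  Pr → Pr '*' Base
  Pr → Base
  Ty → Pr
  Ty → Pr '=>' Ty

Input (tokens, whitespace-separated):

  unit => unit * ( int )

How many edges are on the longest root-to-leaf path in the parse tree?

7

[Ty [Pr [Base unit]] => [Ty [Pr [Pr [Base unit]] * [Base ( [Ty [Pr [Base int]]] )]]]]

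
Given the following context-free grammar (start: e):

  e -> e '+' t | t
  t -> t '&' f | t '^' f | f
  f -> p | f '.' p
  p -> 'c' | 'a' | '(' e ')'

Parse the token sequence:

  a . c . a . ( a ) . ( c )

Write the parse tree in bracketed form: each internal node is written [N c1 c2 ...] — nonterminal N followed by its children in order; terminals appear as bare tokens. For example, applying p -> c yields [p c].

e
t
f
f . p
f . p . p
f . p . p . p
f . p . p . p . p
p . p . p . p . p
a . p . p . p . p
a . c . p . p . p
a . c . a . p . p
a . c . a . ( e ) . p
a . c . a . ( t ) . p
a . c . a . ( f ) . p
a . c . a . ( p ) . p
a . c . a . ( a ) . p
a . c . a . ( a ) . ( e )
a . c . a . ( a ) . ( t )
a . c . a . ( a ) . ( f )
a . c . a . ( a ) . ( p )
a . c . a . ( a ) . ( c )

[e [t [f [f [f [f [f [p a]] . [p c]] . [p a]] . [p ( [e [t [f [p a]]]] )]] . [p ( [e [t [f [p c]]]] )]]]]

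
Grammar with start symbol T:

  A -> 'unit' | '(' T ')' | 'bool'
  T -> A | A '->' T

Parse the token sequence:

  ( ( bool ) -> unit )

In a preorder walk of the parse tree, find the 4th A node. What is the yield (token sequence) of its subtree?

unit

[T [A ( [T [A ( [T [A bool]] )] -> [T [A unit]]] )]]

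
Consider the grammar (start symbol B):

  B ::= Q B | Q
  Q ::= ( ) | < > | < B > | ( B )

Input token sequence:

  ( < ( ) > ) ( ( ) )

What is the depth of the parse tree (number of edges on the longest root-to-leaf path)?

6

[B [Q ( [B [Q < [B [Q ( )]] >]] )] [B [Q ( [B [Q ( )]] )]]]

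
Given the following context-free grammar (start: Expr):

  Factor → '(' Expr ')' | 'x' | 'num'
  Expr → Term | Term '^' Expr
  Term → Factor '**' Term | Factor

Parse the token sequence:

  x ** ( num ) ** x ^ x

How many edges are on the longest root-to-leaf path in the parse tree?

[Expr [Term [Factor x] ** [Term [Factor ( [Expr [Term [Factor num]]] )] ** [Term [Factor x]]]] ^ [Expr [Term [Factor x]]]]

7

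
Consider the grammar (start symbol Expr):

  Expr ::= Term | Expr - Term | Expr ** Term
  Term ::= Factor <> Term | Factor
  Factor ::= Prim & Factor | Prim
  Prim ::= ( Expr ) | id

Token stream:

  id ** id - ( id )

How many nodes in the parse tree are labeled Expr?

[Expr [Expr [Expr [Term [Factor [Prim id]]]] ** [Term [Factor [Prim id]]]] - [Term [Factor [Prim ( [Expr [Term [Factor [Prim id]]]] )]]]]

4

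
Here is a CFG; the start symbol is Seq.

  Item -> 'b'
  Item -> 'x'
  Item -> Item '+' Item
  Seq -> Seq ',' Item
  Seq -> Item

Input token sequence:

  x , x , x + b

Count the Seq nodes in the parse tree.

[Seq [Seq [Seq [Item x]] , [Item x]] , [Item [Item x] + [Item b]]]

3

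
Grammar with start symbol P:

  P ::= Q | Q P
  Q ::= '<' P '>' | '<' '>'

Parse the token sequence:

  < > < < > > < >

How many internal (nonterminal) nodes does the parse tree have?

8

[P [Q < >] [P [Q < [P [Q < >]] >] [P [Q < >]]]]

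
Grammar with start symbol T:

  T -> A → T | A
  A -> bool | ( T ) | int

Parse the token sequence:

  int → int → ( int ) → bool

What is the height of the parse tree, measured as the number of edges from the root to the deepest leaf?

6

[T [A int] → [T [A int] → [T [A ( [T [A int]] )] → [T [A bool]]]]]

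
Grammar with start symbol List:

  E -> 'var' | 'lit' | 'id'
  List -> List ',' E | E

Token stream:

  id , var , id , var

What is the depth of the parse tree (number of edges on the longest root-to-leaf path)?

5

[List [List [List [List [E id]] , [E var]] , [E id]] , [E var]]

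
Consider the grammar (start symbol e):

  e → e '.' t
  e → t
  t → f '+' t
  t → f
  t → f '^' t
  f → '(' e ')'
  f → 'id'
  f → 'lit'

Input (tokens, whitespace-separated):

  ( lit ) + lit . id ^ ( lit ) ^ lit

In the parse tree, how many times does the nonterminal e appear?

4

[e [e [t [f ( [e [t [f lit]]] )] + [t [f lit]]]] . [t [f id] ^ [t [f ( [e [t [f lit]]] )] ^ [t [f lit]]]]]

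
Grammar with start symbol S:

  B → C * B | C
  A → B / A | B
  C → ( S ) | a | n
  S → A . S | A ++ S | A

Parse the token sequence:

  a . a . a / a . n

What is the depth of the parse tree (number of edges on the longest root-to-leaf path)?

[S [A [B [C a]]] . [S [A [B [C a]]] . [S [A [B [C a]] / [A [B [C a]]]] . [S [A [B [C n]]]]]]]

7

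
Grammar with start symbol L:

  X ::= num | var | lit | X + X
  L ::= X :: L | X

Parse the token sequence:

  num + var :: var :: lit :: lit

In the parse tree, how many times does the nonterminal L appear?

[L [X [X num] + [X var]] :: [L [X var] :: [L [X lit] :: [L [X lit]]]]]

4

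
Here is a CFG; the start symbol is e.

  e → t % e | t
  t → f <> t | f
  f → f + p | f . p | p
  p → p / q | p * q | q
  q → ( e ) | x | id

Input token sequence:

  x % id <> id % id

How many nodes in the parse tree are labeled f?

[e [t [f [p [q x]]]] % [e [t [f [p [q id]]] <> [t [f [p [q id]]]]] % [e [t [f [p [q id]]]]]]]

4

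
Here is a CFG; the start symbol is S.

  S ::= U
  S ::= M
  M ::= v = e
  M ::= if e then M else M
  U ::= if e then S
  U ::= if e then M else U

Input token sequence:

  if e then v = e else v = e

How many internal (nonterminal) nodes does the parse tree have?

4

[S [M if e then [M v = e] else [M v = e]]]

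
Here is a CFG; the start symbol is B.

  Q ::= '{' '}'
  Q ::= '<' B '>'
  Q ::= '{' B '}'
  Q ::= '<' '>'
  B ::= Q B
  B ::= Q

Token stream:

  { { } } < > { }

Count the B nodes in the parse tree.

4

[B [Q { [B [Q { }]] }] [B [Q < >] [B [Q { }]]]]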